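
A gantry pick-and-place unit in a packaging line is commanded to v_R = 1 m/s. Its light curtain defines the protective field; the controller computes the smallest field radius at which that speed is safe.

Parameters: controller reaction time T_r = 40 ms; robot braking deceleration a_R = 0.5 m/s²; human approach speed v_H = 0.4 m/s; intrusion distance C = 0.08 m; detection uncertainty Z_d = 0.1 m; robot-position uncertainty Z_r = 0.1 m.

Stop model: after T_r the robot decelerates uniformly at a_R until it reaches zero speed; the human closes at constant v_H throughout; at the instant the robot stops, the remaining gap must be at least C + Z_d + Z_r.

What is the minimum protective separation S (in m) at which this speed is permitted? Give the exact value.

T_s = v_R/a_R = 1/(1/2) = 2.0000 s
robot covers v_R·T_r = 1.0000·0.0400 = 0.0400 m before braking
robot covers 1.0000·2.0000 − ½·0.5000·2.0000² = 1.0000 m while stopping
human closes 0.4000·2.0400 = 0.8160 m
margins: 0.0800+0.1000+0.1000 = 0.2800 m
S_min ≈ 0.0400+1.0000+0.8160+0.2800  ⇒  S_min = 267/125 m

S_min = 267/125 m = 2.1360 m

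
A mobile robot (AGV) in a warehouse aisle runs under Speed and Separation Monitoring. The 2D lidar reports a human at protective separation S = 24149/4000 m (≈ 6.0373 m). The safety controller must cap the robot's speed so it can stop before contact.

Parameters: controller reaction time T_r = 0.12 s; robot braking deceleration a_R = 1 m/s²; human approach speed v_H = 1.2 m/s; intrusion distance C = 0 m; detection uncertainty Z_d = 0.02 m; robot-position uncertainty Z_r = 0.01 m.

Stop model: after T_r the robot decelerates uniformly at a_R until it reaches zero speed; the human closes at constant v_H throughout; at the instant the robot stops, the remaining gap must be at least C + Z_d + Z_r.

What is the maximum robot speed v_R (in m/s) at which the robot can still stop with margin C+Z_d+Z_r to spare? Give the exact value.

v_R_max = 47/20 m/s = 2.3500 m/s

at the boundary: (1/2)·v² + (33/25)·v + (-23453/4000) = 0
  disc = (33/25)² − 4·(1/2)·(-23453/4000) = 134689/10000 ; √disc = 367/100
  v_R = (−(33/25) + 367/100) / (2·(1/2)) = 47/20 m/s
check:
braking lasts T_s = (47/20)/1 = 2.3500 s
robot in T_r: 2.3500·0.1200 = 0.2820 m
robot covers 2.3500·2.3500 − ½·1.0000·2.3500² = 2.7612 m while stopping
human closes 1.2000·2.4700 = 2.9640 m
C+Z_d+Z_r = 0.0000+0.0200+0.0100 = 0.0300 m
sum ≈ 0.2820+2.7612+2.9640+0.0300 ≈ 6.0373 m = S ✓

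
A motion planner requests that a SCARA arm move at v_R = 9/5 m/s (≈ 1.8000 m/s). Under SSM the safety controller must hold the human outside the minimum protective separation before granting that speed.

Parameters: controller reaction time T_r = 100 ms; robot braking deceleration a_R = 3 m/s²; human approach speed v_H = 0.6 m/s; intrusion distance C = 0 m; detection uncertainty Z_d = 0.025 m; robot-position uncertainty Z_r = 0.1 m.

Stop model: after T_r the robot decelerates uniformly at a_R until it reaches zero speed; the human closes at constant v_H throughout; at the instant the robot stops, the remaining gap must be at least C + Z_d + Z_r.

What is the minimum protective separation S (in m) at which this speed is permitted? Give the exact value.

S_min = 253/200 m = 1.2650 m

T_s = v_R/a_R = (9/5)/3 = 0.6000 s
robot in T_r: 1.8000·0.1000 = 0.1800 m
braking distance = 1.8000²/(2·3.0000) = 0.5400 m
person approaches 0.6000·(0.1000+0.6000) = 0.4200 m
margins: 0.0000+0.0250+0.1000 = 0.1250 m
S_min ≈ 0.1800+0.5400+0.4200+0.1250  ⇒  S_min = 253/200 m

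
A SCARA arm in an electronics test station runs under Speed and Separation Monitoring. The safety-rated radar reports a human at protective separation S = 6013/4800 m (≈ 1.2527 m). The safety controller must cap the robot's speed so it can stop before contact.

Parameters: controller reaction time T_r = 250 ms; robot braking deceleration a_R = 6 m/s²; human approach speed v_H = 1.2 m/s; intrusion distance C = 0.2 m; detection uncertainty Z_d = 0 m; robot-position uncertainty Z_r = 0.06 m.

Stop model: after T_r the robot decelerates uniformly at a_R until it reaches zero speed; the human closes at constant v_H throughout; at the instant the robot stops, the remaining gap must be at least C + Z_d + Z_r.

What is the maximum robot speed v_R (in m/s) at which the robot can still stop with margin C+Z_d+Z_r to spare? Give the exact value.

quadratic (1/12)·v² + (9/20)·v + (-133/192) = 0
  disc = (9/20)² − 4·(1/12)·(-133/192) = 6241/14400 ; √disc = 79/120
  v_R = (−(9/20) + 79/120) / (2·(1/12)) = 5/4 m/s
check:
T_s = v_R/a_R = (5/4)/6 = 0.2083 s
reaction-phase robot travel = 1.2500·0.2500 = 0.3125 m
robot covers 1.2500·0.2083 − ½·6.0000·0.2083² = 0.1302 m while stopping
human closes 1.2000·0.4583 = 0.5500 m
residual clearance needed = 0.2000+0.0000+0.0600 = 0.2600 m
sum ≈ 0.3125+0.1302+0.5500+0.2600 ≈ 1.2527 m = S ✓

v_R_max = 5/4 m/s = 1.2500 m/s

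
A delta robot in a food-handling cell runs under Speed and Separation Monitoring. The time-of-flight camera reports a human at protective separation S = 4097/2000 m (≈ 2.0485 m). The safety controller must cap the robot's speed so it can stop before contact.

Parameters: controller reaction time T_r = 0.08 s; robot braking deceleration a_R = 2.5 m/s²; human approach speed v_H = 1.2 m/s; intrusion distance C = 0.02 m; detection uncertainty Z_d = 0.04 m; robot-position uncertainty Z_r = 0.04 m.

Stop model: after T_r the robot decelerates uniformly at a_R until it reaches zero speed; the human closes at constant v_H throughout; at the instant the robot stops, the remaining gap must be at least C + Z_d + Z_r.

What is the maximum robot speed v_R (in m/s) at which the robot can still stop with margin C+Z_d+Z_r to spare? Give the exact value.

quadratic (1/5)·v² + (14/25)·v + (-741/400) = 0
  disc = (14/25)² − 4·(1/5)·(-741/400) = 4489/2500 ; √disc = 67/50
  v_R = (−(14/25) + 67/50) / (2·(1/5)) = 39/20 m/s
check:
stop time T_s = (39/20)/(5/2) = 0.7800 s
robot covers v_R·T_r = 1.9500·0.0800 = 0.1560 m before braking
robot under decel: 1.9500²/(2·2.5000) = 0.7605 m
human over T_r+T_s: 1.2000·(0.0800+0.7800) = 1.0320 m
residual clearance needed = 0.0200+0.0400+0.0400 = 0.1000 m
sum ≈ 0.1560+0.7605+1.0320+0.1000 ≈ 2.0485 m = S ✓

v_R_max = 39/20 m/s = 1.9500 m/s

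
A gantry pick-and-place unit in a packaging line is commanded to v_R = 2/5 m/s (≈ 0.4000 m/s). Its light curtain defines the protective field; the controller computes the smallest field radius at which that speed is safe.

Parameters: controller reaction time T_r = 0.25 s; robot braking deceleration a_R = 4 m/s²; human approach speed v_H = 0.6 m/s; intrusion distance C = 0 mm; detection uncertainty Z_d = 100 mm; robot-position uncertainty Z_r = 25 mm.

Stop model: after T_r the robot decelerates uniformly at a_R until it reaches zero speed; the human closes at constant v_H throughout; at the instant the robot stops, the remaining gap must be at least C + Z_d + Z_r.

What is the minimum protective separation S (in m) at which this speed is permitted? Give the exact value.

S_min = 91/200 m = 0.4550 m

T_s = v_R/a_R = (2/5)/4 = 0.1000 s
robot covers v_R·T_r = 0.4000·0.2500 = 0.1000 m before braking
braking distance = 0.4000²/(2·4.0000) = 0.0200 m
human closes 0.6000·0.3500 = 0.2100 m
C+Z_d+Z_r = 0.0000+0.1000+0.0250 = 0.1250 m
S_min ≈ 0.1000+0.0200+0.2100+0.1250  ⇒  S_min = 91/200 m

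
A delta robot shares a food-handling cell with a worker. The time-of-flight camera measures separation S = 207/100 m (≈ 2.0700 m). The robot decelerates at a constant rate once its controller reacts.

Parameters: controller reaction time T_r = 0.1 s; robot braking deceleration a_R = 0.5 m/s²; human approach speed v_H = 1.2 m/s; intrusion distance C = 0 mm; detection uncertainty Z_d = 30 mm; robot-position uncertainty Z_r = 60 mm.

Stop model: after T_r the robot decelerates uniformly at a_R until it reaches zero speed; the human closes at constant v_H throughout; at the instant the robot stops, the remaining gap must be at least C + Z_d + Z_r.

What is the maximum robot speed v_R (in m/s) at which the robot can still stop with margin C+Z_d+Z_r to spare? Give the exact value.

quadratic (1)·v² + (5/2)·v + (-93/50) = 0
  disc = (5/2)² − 4·(1)·(-93/50) = 1369/100 ; √disc = 37/10
  v_R = (−(5/2) + 37/10) / (2·(1)) = 3/5 m/s
check:
T_s = v_R/a_R = (3/5)/(1/2) = 1.2000 s
robot in T_r: 0.6000·0.1000 = 0.0600 m
braking distance = 0.6000²/(2·0.5000) = 0.3600 m
human over T_r+T_s: 1.2000·(0.1000+1.2000) = 1.5600 m
residual clearance needed = 0.0000+0.0300+0.0600 = 0.0900 m
sum ≈ 0.0600+0.3600+1.5600+0.0900 ≈ 2.0700 m = S ✓

v_R_max = 3/5 m/s = 0.6000 m/s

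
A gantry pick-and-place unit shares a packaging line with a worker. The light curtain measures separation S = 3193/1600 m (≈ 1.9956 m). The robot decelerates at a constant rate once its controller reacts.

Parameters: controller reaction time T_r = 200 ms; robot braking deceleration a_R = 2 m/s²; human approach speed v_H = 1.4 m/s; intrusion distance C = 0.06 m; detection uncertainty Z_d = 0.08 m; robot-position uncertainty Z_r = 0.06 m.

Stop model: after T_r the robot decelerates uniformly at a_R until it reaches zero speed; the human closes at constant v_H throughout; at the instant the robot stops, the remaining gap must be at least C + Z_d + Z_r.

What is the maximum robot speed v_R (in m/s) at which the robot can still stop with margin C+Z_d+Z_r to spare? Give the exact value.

v_R_max = 5/4 m/s = 1.2500 m/s

collect terms ⇒ (1/4)·v_R² + (9/10)·v_R + (-97/64) = 0
  disc = (9/10)² − 4·(1/4)·(-97/64) = 3721/1600 ; √disc = 61/40
  v_R = (−(9/10) + 61/40) / (2·(1/4)) = 5/4 m/s
check:
braking lasts T_s = (5/4)/2 = 0.6250 s
robot covers v_R·T_r = 1.2500·0.2000 = 0.2500 m before braking
robot covers 1.2500·0.6250 − ½·2.0000·0.6250² = 0.3906 m while stopping
human over T_r+T_s: 1.4000·(0.2000+0.6250) = 1.1550 m
C+Z_d+Z_r = 0.0600+0.0800+0.0600 = 0.2000 m
sum ≈ 0.2500+0.3906+1.1550+0.2000 ≈ 1.9956 m = S ✓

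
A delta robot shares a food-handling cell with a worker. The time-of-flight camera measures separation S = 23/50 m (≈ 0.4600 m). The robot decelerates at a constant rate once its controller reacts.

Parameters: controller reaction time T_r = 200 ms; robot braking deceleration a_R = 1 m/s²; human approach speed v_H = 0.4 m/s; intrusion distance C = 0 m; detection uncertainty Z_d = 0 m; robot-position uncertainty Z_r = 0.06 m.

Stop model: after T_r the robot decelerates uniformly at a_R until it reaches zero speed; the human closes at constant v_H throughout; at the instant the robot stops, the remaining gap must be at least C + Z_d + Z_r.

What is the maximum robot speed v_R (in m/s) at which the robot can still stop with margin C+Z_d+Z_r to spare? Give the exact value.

v_R_max = 2/5 m/s = 0.4000 m/s

at the boundary: (1/2)·v² + (3/5)·v + (-8/25) = 0
  disc = (3/5)² − 4·(1/2)·(-8/25) = 1 ; √disc = 1
  v_R = (−(3/5) + 1) / (2·(1/2)) = 2/5 m/s
check:
braking lasts T_s = (2/5)/1 = 0.4000 s
robot in T_r: 0.4000·0.2000 = 0.0800 m
braking distance = 0.4000²/(2·1.0000) = 0.0800 m
human closes 0.4000·0.6000 = 0.2400 m
C+Z_d+Z_r = 0.0000+0.0000+0.0600 = 0.0600 m
sum ≈ 0.0800+0.0800+0.2400+0.0600 ≈ 0.4600 m = S ✓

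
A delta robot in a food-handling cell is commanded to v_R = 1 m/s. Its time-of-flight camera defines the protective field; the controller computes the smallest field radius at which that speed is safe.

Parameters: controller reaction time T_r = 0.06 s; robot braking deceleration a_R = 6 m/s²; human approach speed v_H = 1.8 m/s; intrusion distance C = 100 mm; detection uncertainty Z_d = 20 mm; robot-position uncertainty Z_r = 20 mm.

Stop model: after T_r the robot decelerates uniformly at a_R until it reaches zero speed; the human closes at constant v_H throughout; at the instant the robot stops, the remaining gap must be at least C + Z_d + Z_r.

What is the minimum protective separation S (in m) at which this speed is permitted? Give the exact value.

S_min = 1037/1500 m = 0.6913 m

stop time T_s = 1/6 = 0.1667 s
robot in T_r: 1.0000·0.0600 = 0.0600 m
robot under decel: 1.0000²/(2·6.0000) = 0.0833 m
person approaches 1.8000·(0.0600+0.1667) = 0.4080 m
C+Z_d+Z_r = 0.1000+0.0200+0.0200 = 0.1400 m
S_min ≈ 0.0600+0.0833+0.4080+0.1400  ⇒  S_min = 1037/1500 m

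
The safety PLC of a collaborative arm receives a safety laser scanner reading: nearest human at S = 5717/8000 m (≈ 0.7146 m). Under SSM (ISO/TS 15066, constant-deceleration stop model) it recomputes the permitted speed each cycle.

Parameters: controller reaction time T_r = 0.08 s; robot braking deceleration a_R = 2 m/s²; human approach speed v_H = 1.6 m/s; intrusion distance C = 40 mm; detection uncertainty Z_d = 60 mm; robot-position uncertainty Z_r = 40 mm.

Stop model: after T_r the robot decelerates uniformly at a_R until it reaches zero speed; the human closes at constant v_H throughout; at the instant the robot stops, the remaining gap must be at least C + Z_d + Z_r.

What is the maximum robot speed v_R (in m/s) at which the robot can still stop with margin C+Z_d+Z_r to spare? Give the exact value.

collect terms ⇒ (1/4)·v_R² + (22/25)·v_R + (-3573/8000) = 0
  disc = (22/25)² − 4·(1/4)·(-3573/8000) = 48841/40000 ; √disc = 221/200
  v_R = (−(22/25) + 221/200) / (2·(1/4)) = 9/20 m/s
check:
braking lasts T_s = (9/20)/2 = 0.2250 s
robot covers v_R·T_r = 0.4500·0.0800 = 0.0360 m before braking
braking distance = 0.4500²/(2·2.0000) = 0.0506 m
human over T_r+T_s: 1.6000·(0.0800+0.2250) = 0.4880 m
margins: 0.0400+0.0600+0.0400 = 0.1400 m
sum ≈ 0.0360+0.0506+0.4880+0.1400 ≈ 0.7146 m = S ✓

v_R_max = 9/20 m/s = 0.4500 m/s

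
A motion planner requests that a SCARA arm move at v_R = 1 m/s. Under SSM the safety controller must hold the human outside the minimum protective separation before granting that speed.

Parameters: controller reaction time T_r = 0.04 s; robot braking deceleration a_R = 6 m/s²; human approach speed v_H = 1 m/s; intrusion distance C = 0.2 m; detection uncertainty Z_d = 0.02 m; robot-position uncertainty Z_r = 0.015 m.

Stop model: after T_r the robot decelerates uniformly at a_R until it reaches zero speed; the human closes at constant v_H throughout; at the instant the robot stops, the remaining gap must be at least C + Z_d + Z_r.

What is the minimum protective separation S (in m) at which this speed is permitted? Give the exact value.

stop time T_s = 1/6 = 0.1667 s
robot covers v_R·T_r = 1.0000·0.0400 = 0.0400 m before braking
robot under decel: 1.0000²/(2·6.0000) = 0.0833 m
human closes 1.0000·0.2067 = 0.2067 m
margins: 0.2000+0.0200+0.0150 = 0.2350 m
S_min ≈ 0.0400+0.0833+0.2067+0.2350  ⇒  S_min = 113/200 m

S_min = 113/200 m = 0.5650 m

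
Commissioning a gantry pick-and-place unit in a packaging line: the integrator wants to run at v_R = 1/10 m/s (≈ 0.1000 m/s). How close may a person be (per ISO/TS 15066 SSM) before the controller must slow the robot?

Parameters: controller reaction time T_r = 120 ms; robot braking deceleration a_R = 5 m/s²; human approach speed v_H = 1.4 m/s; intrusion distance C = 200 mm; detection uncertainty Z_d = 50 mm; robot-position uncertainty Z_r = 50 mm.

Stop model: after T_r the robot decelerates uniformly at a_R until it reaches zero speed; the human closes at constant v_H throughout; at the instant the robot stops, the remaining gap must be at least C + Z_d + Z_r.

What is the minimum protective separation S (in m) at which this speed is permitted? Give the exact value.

stop time T_s = (1/10)/5 = 0.0200 s
robot covers v_R·T_r = 0.1000·0.1200 = 0.0120 m before braking
robot covers 0.1000·0.0200 − ½·5.0000·0.0200² = 0.0010 m while stopping
person approaches 1.4000·(0.1200+0.0200) = 0.1960 m
C+Z_d+Z_r = 0.2000+0.0500+0.0500 = 0.3000 m
S_min ≈ 0.0120+0.0010+0.1960+0.3000  ⇒  S_min = 509/1000 m

S_min = 509/1000 m = 0.5090 m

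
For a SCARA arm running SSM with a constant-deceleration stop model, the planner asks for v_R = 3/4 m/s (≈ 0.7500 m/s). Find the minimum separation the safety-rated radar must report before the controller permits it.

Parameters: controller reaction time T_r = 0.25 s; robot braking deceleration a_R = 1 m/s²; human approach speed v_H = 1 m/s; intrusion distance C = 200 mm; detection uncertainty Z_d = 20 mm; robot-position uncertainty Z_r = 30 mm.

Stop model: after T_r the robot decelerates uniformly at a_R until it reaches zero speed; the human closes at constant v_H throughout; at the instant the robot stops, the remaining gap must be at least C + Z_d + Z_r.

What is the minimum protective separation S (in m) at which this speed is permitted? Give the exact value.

braking lasts T_s = (3/4)/1 = 0.7500 s
reaction-phase robot travel = 0.7500·0.2500 = 0.1875 m
braking distance = 0.7500²/(2·1.0000) = 0.2812 m
human over T_r+T_s: 1.0000·(0.2500+0.7500) = 1.0000 m
margins: 0.2000+0.0200+0.0300 = 0.2500 m
S_min ≈ 0.1875+0.2812+1.0000+0.2500  ⇒  S_min = 55/32 m

S_min = 55/32 m = 1.7188 m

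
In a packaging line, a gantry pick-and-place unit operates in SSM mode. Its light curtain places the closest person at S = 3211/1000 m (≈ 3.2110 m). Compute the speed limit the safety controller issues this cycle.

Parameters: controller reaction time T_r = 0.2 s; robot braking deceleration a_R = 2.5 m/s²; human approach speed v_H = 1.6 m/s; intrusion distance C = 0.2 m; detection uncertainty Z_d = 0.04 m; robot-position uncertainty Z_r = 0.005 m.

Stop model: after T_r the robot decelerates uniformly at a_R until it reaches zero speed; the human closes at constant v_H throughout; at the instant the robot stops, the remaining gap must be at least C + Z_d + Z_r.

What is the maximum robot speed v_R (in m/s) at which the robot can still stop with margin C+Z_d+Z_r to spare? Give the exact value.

v_R_max = 21/10 m/s = 2.1000 m/s

collect terms ⇒ (1/5)·v_R² + (21/25)·v_R + (-1323/500) = 0
  disc = (21/25)² − 4·(1/5)·(-1323/500) = 1764/625 ; √disc = 42/25
  v_R = (−(21/25) + 42/25) / (2·(1/5)) = 21/10 m/s
check:
braking lasts T_s = (21/10)/(5/2) = 0.8400 s
robot in T_r: 2.1000·0.2000 = 0.4200 m
braking distance = 2.1000²/(2·2.5000) = 0.8820 m
human closes 1.6000·1.0400 = 1.6640 m
margins: 0.2000+0.0400+0.0050 = 0.2450 m
sum ≈ 0.4200+0.8820+1.6640+0.2450 ≈ 3.2110 m = S ✓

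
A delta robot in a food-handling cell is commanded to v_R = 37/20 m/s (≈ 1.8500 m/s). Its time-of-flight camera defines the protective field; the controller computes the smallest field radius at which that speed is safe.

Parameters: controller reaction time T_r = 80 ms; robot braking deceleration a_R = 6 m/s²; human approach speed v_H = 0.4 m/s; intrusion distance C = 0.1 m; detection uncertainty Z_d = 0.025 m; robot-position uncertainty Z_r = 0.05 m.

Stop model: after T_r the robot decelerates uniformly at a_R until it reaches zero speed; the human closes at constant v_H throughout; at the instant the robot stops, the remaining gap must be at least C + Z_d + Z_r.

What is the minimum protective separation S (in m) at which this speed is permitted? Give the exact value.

S_min = 733/960 m = 0.7635 m

stop time T_s = (37/20)/6 = 0.3083 s
robot covers v_R·T_r = 1.8500·0.0800 = 0.1480 m before braking
robot covers 1.8500·0.3083 − ½·6.0000·0.3083² = 0.2852 m while stopping
human closes 0.4000·0.3883 = 0.1553 m
C+Z_d+Z_r = 0.1000+0.0250+0.0500 = 0.1750 m
S_min ≈ 0.1480+0.2852+0.1553+0.1750  ⇒  S_min = 733/960 m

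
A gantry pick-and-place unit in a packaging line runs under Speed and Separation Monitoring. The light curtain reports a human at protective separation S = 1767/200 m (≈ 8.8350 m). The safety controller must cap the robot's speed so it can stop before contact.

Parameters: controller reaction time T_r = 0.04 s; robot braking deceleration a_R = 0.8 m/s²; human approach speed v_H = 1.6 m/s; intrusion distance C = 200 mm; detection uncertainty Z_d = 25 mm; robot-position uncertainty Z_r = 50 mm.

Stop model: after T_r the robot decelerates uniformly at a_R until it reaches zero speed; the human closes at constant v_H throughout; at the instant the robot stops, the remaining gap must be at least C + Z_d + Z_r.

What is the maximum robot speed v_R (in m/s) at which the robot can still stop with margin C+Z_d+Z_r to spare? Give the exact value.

v_R_max = 12/5 m/s = 2.4000 m/s

quadratic (5/8)·v² + (51/25)·v + (-1062/125) = 0
  disc = (51/25)² − 4·(5/8)·(-1062/125) = 15876/625 ; √disc = 126/25
  v_R = (−(51/25) + 126/25) / (2·(5/8)) = 12/5 m/s
check:
braking lasts T_s = (12/5)/(4/5) = 3.0000 s
robot covers v_R·T_r = 2.4000·0.0400 = 0.0960 m before braking
robot under decel: 2.4000²/(2·0.8000) = 3.6000 m
human over T_r+T_s: 1.6000·(0.0400+3.0000) = 4.8640 m
C+Z_d+Z_r = 0.2000+0.0250+0.0500 = 0.2750 m
sum ≈ 0.0960+3.6000+4.8640+0.2750 ≈ 8.8350 m = S ✓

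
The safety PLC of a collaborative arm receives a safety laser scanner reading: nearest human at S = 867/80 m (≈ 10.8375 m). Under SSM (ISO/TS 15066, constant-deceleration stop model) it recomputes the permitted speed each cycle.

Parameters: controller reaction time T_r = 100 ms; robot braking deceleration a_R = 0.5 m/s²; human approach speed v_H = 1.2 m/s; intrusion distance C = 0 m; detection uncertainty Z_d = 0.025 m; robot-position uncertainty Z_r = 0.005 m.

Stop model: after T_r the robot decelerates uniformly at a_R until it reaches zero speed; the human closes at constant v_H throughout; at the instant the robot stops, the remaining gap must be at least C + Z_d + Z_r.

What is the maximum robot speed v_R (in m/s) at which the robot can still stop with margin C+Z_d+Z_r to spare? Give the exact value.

v_R_max = 9/4 m/s = 2.2500 m/s

quadratic (1)·v² + (5/2)·v + (-171/16) = 0
  disc = (5/2)² − 4·(1)·(-171/16) = 49 ; √disc = 7
  v_R = (−(5/2) + 7) / (2·(1)) = 9/4 m/s
check:
stop time T_s = (9/4)/(1/2) = 4.5000 s
robot covers v_R·T_r = 2.2500·0.1000 = 0.2250 m before braking
robot covers 2.2500·4.5000 − ½·0.5000·4.5000² = 5.0625 m while stopping
person approaches 1.2000·(0.1000+4.5000) = 5.5200 m
margins: 0.0000+0.0250+0.0050 = 0.0300 m
sum ≈ 0.2250+5.0625+5.5200+0.0300 ≈ 10.8375 m = S ✓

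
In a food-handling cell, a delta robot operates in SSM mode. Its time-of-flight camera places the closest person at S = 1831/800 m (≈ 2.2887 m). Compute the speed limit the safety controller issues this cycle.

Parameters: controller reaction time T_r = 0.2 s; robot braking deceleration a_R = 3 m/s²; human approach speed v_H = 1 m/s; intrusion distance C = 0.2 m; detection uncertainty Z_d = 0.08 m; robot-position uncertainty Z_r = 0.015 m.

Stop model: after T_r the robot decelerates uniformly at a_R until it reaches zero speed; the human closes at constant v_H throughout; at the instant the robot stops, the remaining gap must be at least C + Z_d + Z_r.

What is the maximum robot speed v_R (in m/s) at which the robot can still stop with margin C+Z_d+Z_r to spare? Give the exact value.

quadratic (1/6)·v² + (8/15)·v + (-287/160) = 0
  disc = (8/15)² − 4·(1/6)·(-287/160) = 5329/3600 ; √disc = 73/60
  v_R = (−(8/15) + 73/60) / (2·(1/6)) = 41/20 m/s
check:
braking lasts T_s = (41/20)/3 = 0.6833 s
reaction-phase robot travel = 2.0500·0.2000 = 0.4100 m
robot under decel: 2.0500²/(2·3.0000) = 0.7004 m
human closes 1.0000·0.8833 = 0.8833 m
residual clearance needed = 0.2000+0.0800+0.0150 = 0.2950 m
sum ≈ 0.4100+0.7004+0.8833+0.2950 ≈ 2.2887 m = S ✓

v_R_max = 41/20 m/s = 2.0500 m/s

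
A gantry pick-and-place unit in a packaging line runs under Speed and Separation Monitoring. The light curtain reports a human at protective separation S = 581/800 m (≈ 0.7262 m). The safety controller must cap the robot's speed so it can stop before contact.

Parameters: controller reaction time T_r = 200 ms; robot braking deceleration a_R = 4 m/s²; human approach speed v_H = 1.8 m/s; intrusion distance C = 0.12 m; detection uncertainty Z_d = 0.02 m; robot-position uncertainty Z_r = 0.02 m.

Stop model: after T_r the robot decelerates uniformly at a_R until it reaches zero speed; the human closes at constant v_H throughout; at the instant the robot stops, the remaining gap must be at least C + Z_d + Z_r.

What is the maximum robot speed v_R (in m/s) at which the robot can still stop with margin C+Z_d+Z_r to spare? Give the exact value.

v_R_max = 3/10 m/s = 0.3000 m/s

at the boundary: (1/8)·v² + (13/20)·v + (-33/160) = 0
  disc = (13/20)² − 4·(1/8)·(-33/160) = 841/1600 ; √disc = 29/40
  v_R = (−(13/20) + 29/40) / (2·(1/8)) = 3/10 m/s
check:
T_s = v_R/a_R = (3/10)/4 = 0.0750 s
reaction-phase robot travel = 0.3000·0.2000 = 0.0600 m
braking distance = 0.3000²/(2·4.0000) = 0.0112 m
person approaches 1.8000·(0.2000+0.0750) = 0.4950 m
residual clearance needed = 0.1200+0.0200+0.0200 = 0.1600 m
sum ≈ 0.0600+0.0112+0.4950+0.1600 ≈ 0.7262 m = S ✓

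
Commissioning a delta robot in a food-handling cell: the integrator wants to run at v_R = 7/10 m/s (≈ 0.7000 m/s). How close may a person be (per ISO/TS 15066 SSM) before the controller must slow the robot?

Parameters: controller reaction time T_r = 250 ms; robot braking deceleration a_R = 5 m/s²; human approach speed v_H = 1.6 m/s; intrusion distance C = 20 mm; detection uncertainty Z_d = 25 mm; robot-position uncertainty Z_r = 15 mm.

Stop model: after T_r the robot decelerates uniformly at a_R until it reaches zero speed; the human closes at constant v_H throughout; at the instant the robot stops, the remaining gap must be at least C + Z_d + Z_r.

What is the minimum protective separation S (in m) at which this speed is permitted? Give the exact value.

T_s = v_R/a_R = (7/10)/5 = 0.1400 s
robot in T_r: 0.7000·0.2500 = 0.1750 m
robot covers 0.7000·0.1400 − ½·5.0000·0.1400² = 0.0490 m while stopping
person approaches 1.6000·(0.2500+0.1400) = 0.6240 m
C+Z_d+Z_r = 0.0200+0.0250+0.0150 = 0.0600 m
S_min ≈ 0.1750+0.0490+0.6240+0.0600  ⇒  S_min = 227/250 m

S_min = 227/250 m = 0.9080 m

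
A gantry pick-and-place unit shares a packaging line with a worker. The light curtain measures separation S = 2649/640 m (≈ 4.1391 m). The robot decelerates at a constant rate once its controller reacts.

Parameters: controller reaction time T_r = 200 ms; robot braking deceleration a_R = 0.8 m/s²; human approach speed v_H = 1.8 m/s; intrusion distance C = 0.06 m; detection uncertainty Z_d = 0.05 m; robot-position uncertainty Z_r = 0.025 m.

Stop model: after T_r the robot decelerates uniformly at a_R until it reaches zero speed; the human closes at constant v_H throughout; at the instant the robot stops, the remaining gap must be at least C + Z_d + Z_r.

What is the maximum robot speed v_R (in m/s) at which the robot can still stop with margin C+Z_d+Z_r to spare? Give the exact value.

quadratic (5/8)·v² + (49/20)·v + (-11661/3200) = 0
  disc = (49/20)² − 4·(5/8)·(-11661/3200) = 96721/6400 ; √disc = 311/80
  v_R = (−(49/20) + 311/80) / (2·(5/8)) = 23/20 m/s
check:
stop time T_s = (23/20)/(4/5) = 1.4375 s
reaction-phase robot travel = 1.1500·0.2000 = 0.2300 m
robot covers 1.1500·1.4375 − ½·0.8000·1.4375² = 0.8266 m while stopping
human closes 1.8000·1.6375 = 2.9475 m
margins: 0.0600+0.0500+0.0250 = 0.1350 m
sum ≈ 0.2300+0.8266+2.9475+0.1350 ≈ 4.1391 m = S ✓

v_R_max = 23/20 m/s = 1.1500 m/s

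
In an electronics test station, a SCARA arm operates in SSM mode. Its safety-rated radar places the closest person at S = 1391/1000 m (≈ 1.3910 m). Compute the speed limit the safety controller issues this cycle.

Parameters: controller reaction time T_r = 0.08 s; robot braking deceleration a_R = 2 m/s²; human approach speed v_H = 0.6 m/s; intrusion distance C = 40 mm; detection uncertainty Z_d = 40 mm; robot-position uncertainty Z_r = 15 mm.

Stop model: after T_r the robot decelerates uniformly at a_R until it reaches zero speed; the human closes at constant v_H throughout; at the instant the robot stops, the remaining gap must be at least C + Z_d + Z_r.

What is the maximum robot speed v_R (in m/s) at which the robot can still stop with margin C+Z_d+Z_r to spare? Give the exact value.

v_R_max = 8/5 m/s = 1.6000 m/s

collect terms ⇒ (1/4)·v_R² + (19/50)·v_R + (-156/125) = 0
  disc = (19/50)² − 4·(1/4)·(-156/125) = 3481/2500 ; √disc = 59/50
  v_R = (−(19/50) + 59/50) / (2·(1/4)) = 8/5 m/s
check:
stop time T_s = (8/5)/2 = 0.8000 s
reaction-phase robot travel = 1.6000·0.0800 = 0.1280 m
braking distance = 1.6000²/(2·2.0000) = 0.6400 m
human over T_r+T_s: 0.6000·(0.0800+0.8000) = 0.5280 m
margins: 0.0400+0.0400+0.0150 = 0.0950 m
sum ≈ 0.1280+0.6400+0.5280+0.0950 ≈ 1.3910 m = S ✓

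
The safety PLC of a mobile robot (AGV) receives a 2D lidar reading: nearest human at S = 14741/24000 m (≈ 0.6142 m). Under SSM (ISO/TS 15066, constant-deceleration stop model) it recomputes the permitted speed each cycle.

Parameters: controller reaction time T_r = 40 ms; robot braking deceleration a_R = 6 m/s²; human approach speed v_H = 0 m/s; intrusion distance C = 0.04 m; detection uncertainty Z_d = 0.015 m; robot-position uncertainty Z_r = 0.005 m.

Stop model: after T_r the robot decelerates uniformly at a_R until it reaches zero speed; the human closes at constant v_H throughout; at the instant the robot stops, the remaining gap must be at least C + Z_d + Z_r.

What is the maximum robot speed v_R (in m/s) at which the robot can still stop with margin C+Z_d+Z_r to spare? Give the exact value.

quadratic (1/12)·v² + (1/25)·v + (-13301/24000) = 0
  disc = (1/25)² − 4·(1/12)·(-13301/24000) = 67081/360000 ; √disc = 259/600
  v_R = (−(1/25) + 259/600) / (2·(1/12)) = 47/20 m/s
check:
braking lasts T_s = (47/20)/6 = 0.3917 s
robot covers v_R·T_r = 2.3500·0.0400 = 0.0940 m before braking
robot covers 2.3500·0.3917 − ½·6.0000·0.3917² = 0.4602 m while stopping
person approaches 0.0000·(0.0400+0.3917) = 0.0000 m
residual clearance needed = 0.0400+0.0150+0.0050 = 0.0600 m
sum ≈ 0.0940+0.4602+0.0000+0.0600 ≈ 0.6142 m = S ✓

v_R_max = 47/20 m/s = 2.3500 m/s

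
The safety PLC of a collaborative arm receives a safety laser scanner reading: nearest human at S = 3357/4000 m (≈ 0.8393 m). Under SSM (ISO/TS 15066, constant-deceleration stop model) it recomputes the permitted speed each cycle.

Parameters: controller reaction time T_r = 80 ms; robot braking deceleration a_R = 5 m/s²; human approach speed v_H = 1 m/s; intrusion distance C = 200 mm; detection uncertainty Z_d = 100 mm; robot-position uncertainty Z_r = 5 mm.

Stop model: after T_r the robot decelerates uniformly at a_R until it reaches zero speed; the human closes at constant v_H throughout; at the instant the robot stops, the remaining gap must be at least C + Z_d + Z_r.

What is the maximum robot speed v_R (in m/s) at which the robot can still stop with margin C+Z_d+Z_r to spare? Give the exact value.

quadratic (1/10)·v² + (7/25)·v + (-1817/4000) = 0
  disc = (7/25)² − 4·(1/10)·(-1817/4000) = 2601/10000 ; √disc = 51/100
  v_R = (−(7/25) + 51/100) / (2·(1/10)) = 23/20 m/s
check:
stop time T_s = (23/20)/5 = 0.2300 s
reaction-phase robot travel = 1.1500·0.0800 = 0.0920 m
robot covers 1.1500·0.2300 − ½·5.0000·0.2300² = 0.1323 m while stopping
human over T_r+T_s: 1.0000·(0.0800+0.2300) = 0.3100 m
residual clearance needed = 0.2000+0.1000+0.0050 = 0.3050 m
sum ≈ 0.0920+0.1323+0.3100+0.3050 ≈ 0.8393 m = S ✓

v_R_max = 23/20 m/s = 1.1500 m/s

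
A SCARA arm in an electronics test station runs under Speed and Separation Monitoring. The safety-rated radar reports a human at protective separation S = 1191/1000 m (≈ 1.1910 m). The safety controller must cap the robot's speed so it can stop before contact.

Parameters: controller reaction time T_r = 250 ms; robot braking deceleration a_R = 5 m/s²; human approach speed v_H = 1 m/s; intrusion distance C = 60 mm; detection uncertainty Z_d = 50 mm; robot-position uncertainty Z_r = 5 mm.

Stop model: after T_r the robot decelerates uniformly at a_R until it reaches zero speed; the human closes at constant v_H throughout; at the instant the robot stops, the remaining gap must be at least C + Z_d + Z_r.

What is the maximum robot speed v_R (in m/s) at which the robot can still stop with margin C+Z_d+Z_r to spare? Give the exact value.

at the boundary: (1/10)·v² + (9/20)·v + (-413/500) = 0
  disc = (9/20)² − 4·(1/10)·(-413/500) = 5329/10000 ; √disc = 73/100
  v_R = (−(9/20) + 73/100) / (2·(1/10)) = 7/5 m/s
check:
stop time T_s = (7/5)/5 = 0.2800 s
reaction-phase robot travel = 1.4000·0.2500 = 0.3500 m
robot covers 1.4000·0.2800 − ½·5.0000·0.2800² = 0.1960 m while stopping
human closes 1.0000·0.5300 = 0.5300 m
residual clearance needed = 0.0600+0.0500+0.0050 = 0.1150 m
sum ≈ 0.3500+0.1960+0.5300+0.1150 ≈ 1.1910 m = S ✓

v_R_max = 7/5 m/s = 1.4000 m/s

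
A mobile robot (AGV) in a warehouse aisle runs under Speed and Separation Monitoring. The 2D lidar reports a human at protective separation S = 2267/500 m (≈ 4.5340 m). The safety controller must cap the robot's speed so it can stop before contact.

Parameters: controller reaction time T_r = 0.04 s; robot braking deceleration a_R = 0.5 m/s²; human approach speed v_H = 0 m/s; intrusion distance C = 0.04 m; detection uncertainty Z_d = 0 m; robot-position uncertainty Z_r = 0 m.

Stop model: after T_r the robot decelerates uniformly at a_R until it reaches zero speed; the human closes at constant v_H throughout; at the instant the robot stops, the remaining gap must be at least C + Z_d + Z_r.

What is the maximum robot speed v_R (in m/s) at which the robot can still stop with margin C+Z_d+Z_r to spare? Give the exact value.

quadratic (1)·v² + (1/25)·v + (-2247/500) = 0
  disc = (1/25)² − 4·(1)·(-2247/500) = 11236/625 ; √disc = 106/25
  v_R = (−(1/25) + 106/25) / (2·(1)) = 21/10 m/s
check:
braking lasts T_s = (21/10)/(1/2) = 4.2000 s
robot covers v_R·T_r = 2.1000·0.0400 = 0.0840 m before braking
robot under decel: 2.1000²/(2·0.5000) = 4.4100 m
human over T_r+T_s: 0.0000·(0.0400+4.2000) = 0.0000 m
margins: 0.0400+0.0000+0.0000 = 0.0400 m
sum ≈ 0.0840+4.4100+0.0000+0.0400 ≈ 4.5340 m = S ✓

v_R_max = 21/10 m/s = 2.1000 m/s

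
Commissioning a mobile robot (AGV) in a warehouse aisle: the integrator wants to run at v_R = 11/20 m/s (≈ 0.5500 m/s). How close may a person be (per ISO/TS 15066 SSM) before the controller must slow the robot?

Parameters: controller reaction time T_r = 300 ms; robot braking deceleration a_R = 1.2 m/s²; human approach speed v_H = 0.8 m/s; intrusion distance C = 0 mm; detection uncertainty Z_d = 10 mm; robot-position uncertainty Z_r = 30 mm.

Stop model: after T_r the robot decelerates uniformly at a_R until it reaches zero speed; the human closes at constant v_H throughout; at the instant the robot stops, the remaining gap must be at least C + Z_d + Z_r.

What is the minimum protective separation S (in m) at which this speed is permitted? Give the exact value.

S_min = 4501/4800 m = 0.9377 m

stop time T_s = (11/20)/(6/5) = 0.4583 s
reaction-phase robot travel = 0.5500·0.3000 = 0.1650 m
braking distance = 0.5500²/(2·1.2000) = 0.1260 m
human over T_r+T_s: 0.8000·(0.3000+0.4583) = 0.6067 m
C+Z_d+Z_r = 0.0000+0.0100+0.0300 = 0.0400 m
S_min ≈ 0.1650+0.1260+0.6067+0.0400  ⇒  S_min = 4501/4800 m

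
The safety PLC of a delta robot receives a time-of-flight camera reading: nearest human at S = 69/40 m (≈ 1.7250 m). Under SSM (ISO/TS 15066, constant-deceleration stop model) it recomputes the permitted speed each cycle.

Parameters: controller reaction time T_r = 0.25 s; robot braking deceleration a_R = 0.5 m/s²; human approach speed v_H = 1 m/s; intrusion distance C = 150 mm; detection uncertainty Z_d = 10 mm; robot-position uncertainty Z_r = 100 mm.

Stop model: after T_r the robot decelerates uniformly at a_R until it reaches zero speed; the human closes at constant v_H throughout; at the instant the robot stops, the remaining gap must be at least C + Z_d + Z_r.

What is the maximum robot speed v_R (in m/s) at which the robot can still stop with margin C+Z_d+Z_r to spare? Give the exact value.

quadratic (1)·v² + (9/4)·v + (-243/200) = 0
  disc = (9/4)² − 4·(1)·(-243/200) = 3969/400 ; √disc = 63/20
  v_R = (−(9/4) + 63/20) / (2·(1)) = 9/20 m/s
check:
stop time T_s = (9/20)/(1/2) = 0.9000 s
reaction-phase robot travel = 0.4500·0.2500 = 0.1125 m
braking distance = 0.4500²/(2·0.5000) = 0.2025 m
human closes 1.0000·1.1500 = 1.1500 m
C+Z_d+Z_r = 0.1500+0.0100+0.1000 = 0.2600 m
sum ≈ 0.1125+0.2025+1.1500+0.2600 ≈ 1.7250 m = S ✓

v_R_max = 9/20 m/s = 0.4500 m/s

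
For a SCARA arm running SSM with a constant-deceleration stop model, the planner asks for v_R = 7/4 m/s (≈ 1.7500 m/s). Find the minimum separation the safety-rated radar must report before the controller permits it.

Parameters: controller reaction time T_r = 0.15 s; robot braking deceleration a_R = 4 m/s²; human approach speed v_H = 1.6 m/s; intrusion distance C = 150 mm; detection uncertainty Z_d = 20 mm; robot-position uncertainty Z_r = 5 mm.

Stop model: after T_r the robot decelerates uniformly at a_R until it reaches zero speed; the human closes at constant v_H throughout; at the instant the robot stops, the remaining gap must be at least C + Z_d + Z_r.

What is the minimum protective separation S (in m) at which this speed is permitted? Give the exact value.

stop time T_s = (7/4)/4 = 0.4375 s
reaction-phase robot travel = 1.7500·0.1500 = 0.2625 m
braking distance = 1.7500²/(2·4.0000) = 0.3828 m
human over T_r+T_s: 1.6000·(0.1500+0.4375) = 0.9400 m
C+Z_d+Z_r = 0.1500+0.0200+0.0050 = 0.1750 m
S_min ≈ 0.2625+0.3828+0.9400+0.1750  ⇒  S_min = 5633/3200 m

S_min = 5633/3200 m = 1.7603 m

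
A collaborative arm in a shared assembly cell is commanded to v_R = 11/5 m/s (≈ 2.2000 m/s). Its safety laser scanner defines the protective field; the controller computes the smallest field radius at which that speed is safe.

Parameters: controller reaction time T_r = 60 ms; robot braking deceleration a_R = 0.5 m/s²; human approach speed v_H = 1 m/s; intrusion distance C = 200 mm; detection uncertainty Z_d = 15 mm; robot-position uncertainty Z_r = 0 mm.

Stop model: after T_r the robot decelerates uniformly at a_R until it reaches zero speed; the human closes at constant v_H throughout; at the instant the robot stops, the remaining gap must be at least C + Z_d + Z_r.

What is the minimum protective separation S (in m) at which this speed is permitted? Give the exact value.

T_s = v_R/a_R = (11/5)/(1/2) = 4.4000 s
robot covers v_R·T_r = 2.2000·0.0600 = 0.1320 m before braking
braking distance = 2.2000²/(2·0.5000) = 4.8400 m
human closes 1.0000·4.4600 = 4.4600 m
C+Z_d+Z_r = 0.2000+0.0150+0.0000 = 0.2150 m
S_min ≈ 0.1320+4.8400+4.4600+0.2150  ⇒  S_min = 9647/1000 m

S_min = 9647/1000 m = 9.6470 m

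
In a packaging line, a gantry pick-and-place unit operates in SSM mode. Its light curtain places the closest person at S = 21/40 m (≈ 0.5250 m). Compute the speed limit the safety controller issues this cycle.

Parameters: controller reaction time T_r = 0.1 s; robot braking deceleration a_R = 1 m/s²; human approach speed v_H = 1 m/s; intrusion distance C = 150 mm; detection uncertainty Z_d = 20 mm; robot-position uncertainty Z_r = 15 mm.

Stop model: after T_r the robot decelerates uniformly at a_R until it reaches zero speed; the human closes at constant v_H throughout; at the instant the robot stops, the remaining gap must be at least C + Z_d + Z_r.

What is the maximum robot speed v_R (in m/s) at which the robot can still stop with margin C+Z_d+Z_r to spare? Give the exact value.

v_R_max = 1/5 m/s = 0.2000 m/s

quadratic (1/2)·v² + (11/10)·v + (-6/25) = 0
  disc = (11/10)² − 4·(1/2)·(-6/25) = 169/100 ; √disc = 13/10
  v_R = (−(11/10) + 13/10) / (2·(1/2)) = 1/5 m/s
check:
braking lasts T_s = (1/5)/1 = 0.2000 s
robot in T_r: 0.2000·0.1000 = 0.0200 m
braking distance = 0.2000²/(2·1.0000) = 0.0200 m
person approaches 1.0000·(0.1000+0.2000) = 0.3000 m
C+Z_d+Z_r = 0.1500+0.0200+0.0150 = 0.1850 m
sum ≈ 0.0200+0.0200+0.3000+0.1850 ≈ 0.5250 m = S ✓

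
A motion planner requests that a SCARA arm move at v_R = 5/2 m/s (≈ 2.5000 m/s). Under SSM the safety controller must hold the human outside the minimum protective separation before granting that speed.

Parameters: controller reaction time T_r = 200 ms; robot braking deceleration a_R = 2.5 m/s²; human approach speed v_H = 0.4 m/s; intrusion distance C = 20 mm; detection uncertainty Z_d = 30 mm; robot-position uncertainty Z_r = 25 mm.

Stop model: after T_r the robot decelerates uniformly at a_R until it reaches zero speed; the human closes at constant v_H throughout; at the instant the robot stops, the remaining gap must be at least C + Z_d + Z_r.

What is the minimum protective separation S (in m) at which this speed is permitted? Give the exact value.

T_s = v_R/a_R = (5/2)/(5/2) = 1.0000 s
reaction-phase robot travel = 2.5000·0.2000 = 0.5000 m
braking distance = 2.5000²/(2·2.5000) = 1.2500 m
human closes 0.4000·1.2000 = 0.4800 m
margins: 0.0200+0.0300+0.0250 = 0.0750 m
S_min ≈ 0.5000+1.2500+0.4800+0.0750  ⇒  S_min = 461/200 m

S_min = 461/200 m = 2.3050 m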